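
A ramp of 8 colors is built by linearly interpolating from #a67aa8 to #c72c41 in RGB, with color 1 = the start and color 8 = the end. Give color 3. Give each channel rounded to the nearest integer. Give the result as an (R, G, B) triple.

With 8 swatches and endpoints inclusive, swatch 3 sits at t = (3 − 1)/(8 − 1) = 2/7 ≈ 0.2857.
#a67aa8 → (166, 122, 168); #c72c41 → (199, 44, 65).
R = 166 + 0.2857 × (199 − 166) = 175.428 → 175
G = 122 + 0.2857 × (44 − 122) = 99.715 → 100
B = 168 + 0.2857 × (65 − 168) = 138.573 → 139

(175, 100, 139)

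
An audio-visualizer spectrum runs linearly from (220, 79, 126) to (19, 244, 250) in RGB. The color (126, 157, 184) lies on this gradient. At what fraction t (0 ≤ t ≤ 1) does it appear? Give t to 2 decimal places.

0.47

Invert the lerp on the R channel (largest span, 201): t = (126 − 220) / (19 − 220) = -94/-201 = 0.46766.
Check on G: (157 − 79)/(244 − 79) = 0.4727 ✓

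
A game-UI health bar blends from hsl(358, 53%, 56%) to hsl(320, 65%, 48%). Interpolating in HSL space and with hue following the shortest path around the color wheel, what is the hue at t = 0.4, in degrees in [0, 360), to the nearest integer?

343

Hue arc: Δh = 320 − 358 = -38° (|Δh| ≤ 180, already the shorter path).
H = 358 + 0.4 × (-38) = 342.8 → 343°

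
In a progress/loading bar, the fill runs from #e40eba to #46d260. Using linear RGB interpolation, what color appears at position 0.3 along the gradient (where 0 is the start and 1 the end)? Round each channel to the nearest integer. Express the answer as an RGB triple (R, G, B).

#e40eba → (228, 14, 186); #46d260 → (70, 210, 96).
R = 228 + 0.3 × (70 − 228) = 228 + 0.3 × -158 = 180.6 → 181
G = 14 + 0.3 × (210 − 14) = 14 + 0.3 × 196 = 72.8 → 73
B = 186 + 0.3 × (96 − 186) = 186 + 0.3 × -90 = 159 → 159

(181, 73, 159)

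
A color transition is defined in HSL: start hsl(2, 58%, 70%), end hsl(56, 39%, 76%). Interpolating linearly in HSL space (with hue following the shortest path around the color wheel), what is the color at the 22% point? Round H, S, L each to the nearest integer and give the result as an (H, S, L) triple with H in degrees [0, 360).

Hue arc: Δh = 56 − 2 = 54° (|Δh| ≤ 180, already the shorter path).
H = 2 + 0.22 × (54) = 13.88 → 14°
S = 58 + 0.22 × (39 − 58) = 53.82 → 54%
L = 70 + 0.22 × (76 − 70) = 71.32 → 71%

(14, 54, 71)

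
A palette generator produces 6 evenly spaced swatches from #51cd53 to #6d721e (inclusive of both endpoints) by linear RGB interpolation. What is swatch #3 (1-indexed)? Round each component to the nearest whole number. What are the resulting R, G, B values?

(92, 169, 62)

With 6 swatches and endpoints inclusive, swatch 3 sits at t = (3 − 1)/(6 − 1) = 2/5 ≈ 0.4.
#51cd53 → (81, 205, 83); #6d721e → (109, 114, 30).
R = 81 + 0.4 × (109 − 81) = 92.2 → 92
G = 205 + 0.4 × (114 − 205) = 168.6 → 169
B = 83 + 0.4 × (30 − 83) = 61.8 → 62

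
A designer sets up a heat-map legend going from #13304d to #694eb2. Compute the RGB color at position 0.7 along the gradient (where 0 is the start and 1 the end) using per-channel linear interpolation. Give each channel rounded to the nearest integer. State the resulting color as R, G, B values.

(79, 69, 148)

#13304d → (19, 48, 77); #694eb2 → (105, 78, 178).
R = 19 + 0.7 × (105 − 19) = 19 + 0.7 × 86 = 79.2 → 79
G = 48 + 0.7 × (78 − 48) = 48 + 0.7 × 30 = 69 → 69
B = 77 + 0.7 × (178 − 77) = 77 + 0.7 × 101 = 147.7 → 148
So the blended color is (79, 69, 148), about #4f4594.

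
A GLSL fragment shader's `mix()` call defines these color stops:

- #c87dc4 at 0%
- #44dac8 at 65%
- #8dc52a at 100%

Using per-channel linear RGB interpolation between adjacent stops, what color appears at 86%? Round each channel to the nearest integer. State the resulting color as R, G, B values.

(112, 205, 105)

86% lies between the 65% and 100% stops, so the local fraction is t = (86 − 65)/(100 − 65) = 21/35 ≈ 0.6.
#44dac8 → (68, 218, 200); #8dc52a → (141, 197, 42).
R = 68 + 0.6 × (141 − 68) = 111.8 → 112
G = 218 + 0.6 × (197 − 218) = 205.4 → 205
B = 200 + 0.6 × (42 − 200) = 105.2 → 105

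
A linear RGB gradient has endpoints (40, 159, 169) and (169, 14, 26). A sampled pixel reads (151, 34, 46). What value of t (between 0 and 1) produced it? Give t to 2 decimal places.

Invert the lerp on the G channel (largest span, 145): t = (34 − 159) / (14 − 159) = -125/-145 = 0.86207.
Check on R: (151 − 40)/(169 − 40) = 0.8605 ✓

0.86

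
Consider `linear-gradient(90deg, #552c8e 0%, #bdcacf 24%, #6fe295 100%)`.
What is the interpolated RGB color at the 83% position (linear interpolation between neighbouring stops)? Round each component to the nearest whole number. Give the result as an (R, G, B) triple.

(128, 221, 162)

83% lies between the 24% and 100% stops, so the local fraction is t = (83 − 24)/(100 − 24) = 59/76 ≈ 0.7763.
#bdcacf → (189, 202, 207); #6fe295 → (111, 226, 149).
R = 189 + 0.7763 × (111 − 189) = 128.449 → 128
G = 202 + 0.7763 × (226 − 202) = 220.631 → 221
B = 207 + 0.7763 × (149 − 207) = 161.975 → 162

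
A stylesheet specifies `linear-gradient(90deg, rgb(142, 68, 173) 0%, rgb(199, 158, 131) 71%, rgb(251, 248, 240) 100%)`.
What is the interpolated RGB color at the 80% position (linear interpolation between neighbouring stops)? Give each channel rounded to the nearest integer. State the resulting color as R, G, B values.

80% lies between the 71% and 100% stops, so the local fraction is t = (80 − 71)/(100 − 71) = 9/29 ≈ 0.3103.
R = 199 + 0.3103 × (251 − 199) = 215.136 → 215
G = 158 + 0.3103 × (248 − 158) = 185.927 → 186
B = 131 + 0.3103 × (240 − 131) = 164.823 → 165

(215, 186, 165)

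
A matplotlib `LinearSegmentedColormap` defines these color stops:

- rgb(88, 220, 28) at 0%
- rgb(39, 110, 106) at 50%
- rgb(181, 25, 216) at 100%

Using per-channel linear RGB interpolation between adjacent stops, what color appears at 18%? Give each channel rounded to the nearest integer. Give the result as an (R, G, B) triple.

(70, 180, 56)

18% lies between the 0% and 50% stops, so the local fraction is t = (18 − 0)/(50 − 0) = 18/50 ≈ 0.36.
R = 88 + 0.36 × (39 − 88) = 70.36 → 70
G = 220 + 0.36 × (110 − 220) = 180.4 → 180
B = 28 + 0.36 × (106 − 28) = 56.08 → 56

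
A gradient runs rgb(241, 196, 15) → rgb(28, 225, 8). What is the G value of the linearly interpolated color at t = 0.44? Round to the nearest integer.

G = 196 + 0.44 × (225 − 196) = 208.76 → 209

209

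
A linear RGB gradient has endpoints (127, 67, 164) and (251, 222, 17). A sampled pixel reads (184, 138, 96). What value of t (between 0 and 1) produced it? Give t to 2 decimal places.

0.46

Invert the lerp on the G channel (largest span, 155): t = (138 − 67) / (222 − 67) = 71/155 = 0.45806.
Check on R: (184 − 127)/(251 − 127) = 0.4597 ✓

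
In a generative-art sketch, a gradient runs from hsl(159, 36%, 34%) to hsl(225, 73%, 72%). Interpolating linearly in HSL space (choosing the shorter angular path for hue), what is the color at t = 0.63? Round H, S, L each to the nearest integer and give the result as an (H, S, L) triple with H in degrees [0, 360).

(201, 59, 58)

Hue arc: Δh = 225 − 159 = 66° (|Δh| ≤ 180, already the shorter path).
H = 159 + 0.63 × (66) = 200.58 → 201°
S = 36 + 0.63 × (73 − 36) = 59.31 → 59%
L = 34 + 0.63 × (72 − 34) = 57.94 → 58%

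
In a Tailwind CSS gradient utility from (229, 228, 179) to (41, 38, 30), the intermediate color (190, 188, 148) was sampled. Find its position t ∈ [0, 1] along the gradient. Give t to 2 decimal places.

0.21

Invert the lerp on the G channel (largest span, 190): t = (188 − 228) / (38 − 228) = -40/-190 = 0.21053.
Check on R: (190 − 229)/(41 − 229) = 0.2074 ✓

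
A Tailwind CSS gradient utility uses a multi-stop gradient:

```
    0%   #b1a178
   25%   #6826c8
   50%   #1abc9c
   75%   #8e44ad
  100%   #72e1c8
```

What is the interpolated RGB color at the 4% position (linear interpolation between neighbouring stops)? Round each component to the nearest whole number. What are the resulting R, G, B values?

4% lies between the 0% and 25% stops, so the local fraction is t = (4 − 0)/(25 − 0) = 4/25 ≈ 0.16.
#b1a178 → (177, 161, 120); #6826c8 → (104, 38, 200).
R = 177 + 0.16 × (104 − 177) = 165.32 → 165
G = 161 + 0.16 × (38 − 161) = 141.32 → 141
B = 120 + 0.16 × (200 − 120) = 132.8 → 133

(165, 141, 133)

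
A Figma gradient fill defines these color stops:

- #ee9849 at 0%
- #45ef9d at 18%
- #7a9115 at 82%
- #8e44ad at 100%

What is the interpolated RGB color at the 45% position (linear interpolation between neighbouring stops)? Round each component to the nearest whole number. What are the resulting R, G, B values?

45% lies between the 18% and 82% stops, so the local fraction is t = (45 − 18)/(82 − 18) = 27/64 ≈ 0.4219.
#45ef9d → (69, 239, 157); #7a9115 → (122, 145, 21).
R = 69 + 0.4219 × (122 − 69) = 91.361 → 91
G = 239 + 0.4219 × (145 − 239) = 199.341 → 199
B = 157 + 0.4219 × (21 − 157) = 99.622 → 100

(91, 199, 100)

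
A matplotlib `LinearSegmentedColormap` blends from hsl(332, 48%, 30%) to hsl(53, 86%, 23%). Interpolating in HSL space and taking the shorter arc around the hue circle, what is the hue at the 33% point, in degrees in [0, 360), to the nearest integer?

Hue: 53 − 332 = -279°, but |-279| > 180 so the shorter arc goes the other way: Δh = -279 + 360 = 81°.
H = 332 + 0.33 × (81) = 358.73 → 359°

359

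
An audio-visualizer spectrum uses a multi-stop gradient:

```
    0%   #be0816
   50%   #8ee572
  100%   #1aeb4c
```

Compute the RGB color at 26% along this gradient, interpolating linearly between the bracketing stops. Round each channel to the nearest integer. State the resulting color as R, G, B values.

26% lies between the 0% and 50% stops, so the local fraction is t = (26 − 0)/(50 − 0) = 26/50 ≈ 0.52.
#be0816 → (190, 8, 22); #8ee572 → (142, 229, 114).
R = 190 + 0.52 × (142 − 190) = 165.04 → 165
G = 8 + 0.52 × (229 − 8) = 122.92 → 123
B = 22 + 0.52 × (114 − 22) = 69.84 → 70

(165, 123, 70)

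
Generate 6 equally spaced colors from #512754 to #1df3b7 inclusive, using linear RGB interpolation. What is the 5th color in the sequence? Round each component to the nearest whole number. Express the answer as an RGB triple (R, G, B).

With 6 swatches and endpoints inclusive, swatch 5 sits at t = (5 − 1)/(6 − 1) = 4/5 ≈ 0.8.
#512754 → (81, 39, 84); #1df3b7 → (29, 243, 183).
R = 81 + 0.8 × (29 − 81) = 39.4 → 39
G = 39 + 0.8 × (243 − 39) = 202.2 → 202
B = 84 + 0.8 × (183 − 84) = 163.2 → 163

(39, 202, 163)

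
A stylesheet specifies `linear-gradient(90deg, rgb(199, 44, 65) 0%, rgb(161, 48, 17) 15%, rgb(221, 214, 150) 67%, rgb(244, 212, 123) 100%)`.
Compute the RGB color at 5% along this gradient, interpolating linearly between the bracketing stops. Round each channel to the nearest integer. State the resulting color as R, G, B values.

(186, 45, 49)

5% lies between the 0% and 15% stops, so the local fraction is t = (5 − 0)/(15 − 0) = 5/15 ≈ 0.3333.
R = 199 + 0.3333 × (161 − 199) = 186.335 → 186
G = 44 + 0.3333 × (48 − 44) = 45.333 → 45
B = 65 + 0.3333 × (17 − 65) = 49.002 → 49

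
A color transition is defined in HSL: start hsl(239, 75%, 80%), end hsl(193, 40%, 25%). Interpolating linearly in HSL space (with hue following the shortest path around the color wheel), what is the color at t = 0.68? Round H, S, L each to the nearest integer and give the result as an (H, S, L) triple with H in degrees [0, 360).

Hue arc: Δh = 193 − 239 = -46° (|Δh| ≤ 180, already the shorter path).
H = 239 + 0.68 × (-46) = 207.72 → 208°
S = 75 + 0.68 × (40 − 75) = 51.2 → 51%
L = 80 + 0.68 × (25 − 80) = 42.6 → 43%

(208, 51, 43)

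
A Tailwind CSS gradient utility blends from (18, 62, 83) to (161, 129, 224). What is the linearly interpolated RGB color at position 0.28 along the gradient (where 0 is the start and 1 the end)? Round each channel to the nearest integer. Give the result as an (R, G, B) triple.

(58, 81, 122)

R = 18 + 0.28 × (161 − 18) = 18 + 0.28 × 143 = 58.04 → 58
G = 62 + 0.28 × (129 − 62) = 62 + 0.28 × 67 = 80.76 → 81
B = 83 + 0.28 × (224 − 83) = 83 + 0.28 × 141 = 122.48 → 122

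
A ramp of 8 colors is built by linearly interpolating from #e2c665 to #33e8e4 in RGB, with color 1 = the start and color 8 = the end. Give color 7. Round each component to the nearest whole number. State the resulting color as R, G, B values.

(76, 227, 210)

With 8 swatches and endpoints inclusive, swatch 7 sits at t = (7 − 1)/(8 − 1) = 6/7 ≈ 0.8571.
#e2c665 → (226, 198, 101); #33e8e4 → (51, 232, 228).
R = 226 + 0.8571 × (51 − 226) = 76.007 → 76
G = 198 + 0.8571 × (232 − 198) = 227.141 → 227
B = 101 + 0.8571 × (228 − 101) = 209.852 → 210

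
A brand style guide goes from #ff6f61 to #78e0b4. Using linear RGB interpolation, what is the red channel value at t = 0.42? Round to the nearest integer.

R₁ = 255 (from #ff6f61), R₂ = 120 (from #78e0b4).
R = 255 + 0.42 × (120 − 255) = 198.3 → 198

198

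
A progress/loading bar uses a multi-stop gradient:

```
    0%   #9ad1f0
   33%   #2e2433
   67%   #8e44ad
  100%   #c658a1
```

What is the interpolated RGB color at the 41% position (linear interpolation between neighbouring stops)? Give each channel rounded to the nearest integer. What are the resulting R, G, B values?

(69, 44, 80)

41% lies between the 33% and 67% stops, so the local fraction is t = (41 − 33)/(67 − 33) = 8/34 ≈ 0.2353.
#2e2433 → (46, 36, 51); #8e44ad → (142, 68, 173).
R = 46 + 0.2353 × (142 − 46) = 68.589 → 69
G = 36 + 0.2353 × (68 − 36) = 43.53 → 44
B = 51 + 0.2353 × (173 − 51) = 79.707 → 80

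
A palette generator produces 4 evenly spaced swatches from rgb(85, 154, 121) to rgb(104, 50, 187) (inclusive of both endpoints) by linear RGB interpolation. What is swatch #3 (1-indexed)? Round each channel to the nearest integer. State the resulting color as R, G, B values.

With 4 swatches and endpoints inclusive, swatch 3 sits at t = (3 − 1)/(4 − 1) = 2/3 ≈ 0.6667.
R = 85 + 0.6667 × (104 − 85) = 97.667 → 98
G = 154 + 0.6667 × (50 − 154) = 84.663 → 85
B = 121 + 0.6667 × (187 − 121) = 165.002 → 165

(98, 85, 165)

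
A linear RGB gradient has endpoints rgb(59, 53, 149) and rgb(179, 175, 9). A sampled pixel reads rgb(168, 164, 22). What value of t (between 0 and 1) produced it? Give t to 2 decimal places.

0.91

Invert the lerp on the B channel (largest span, 140): t = (22 − 149) / (9 − 149) = -127/-140 = 0.90714.
Check on R: (168 − 59)/(179 − 59) = 0.9083 ✓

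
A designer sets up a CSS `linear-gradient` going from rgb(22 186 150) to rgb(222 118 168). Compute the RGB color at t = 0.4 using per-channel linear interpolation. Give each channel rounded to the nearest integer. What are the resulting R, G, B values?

(102, 159, 157)

R = 22 + 0.4 × (222 − 22) = 22 + 0.4 × 200 = 102 → 102
G = 186 + 0.4 × (118 − 186) = 186 + 0.4 × -68 = 158.8 → 159
B = 150 + 0.4 × (168 − 150) = 150 + 0.4 × 18 = 157.2 → 157
So the blended color is (102, 159, 157), about #669f9d.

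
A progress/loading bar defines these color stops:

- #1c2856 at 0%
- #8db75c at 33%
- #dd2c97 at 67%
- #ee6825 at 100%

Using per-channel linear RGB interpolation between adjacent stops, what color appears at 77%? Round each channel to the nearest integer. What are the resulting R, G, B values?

77% lies between the 67% and 100% stops, so the local fraction is t = (77 − 67)/(100 − 67) = 10/33 ≈ 0.303.
#dd2c97 → (221, 44, 151); #ee6825 → (238, 104, 37).
R = 221 + 0.303 × (238 − 221) = 226.151 → 226
G = 44 + 0.303 × (104 − 44) = 62.18 → 62
B = 151 + 0.303 × (37 − 151) = 116.458 → 116

(226, 62, 116)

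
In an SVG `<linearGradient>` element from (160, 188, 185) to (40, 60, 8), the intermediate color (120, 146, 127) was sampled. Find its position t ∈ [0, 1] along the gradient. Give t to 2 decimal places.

0.33

Invert the lerp on the B channel (largest span, 177): t = (127 − 185) / (8 − 185) = -58/-177 = 0.32768.
Check on R: (120 − 160)/(40 − 160) = 0.3333 ✓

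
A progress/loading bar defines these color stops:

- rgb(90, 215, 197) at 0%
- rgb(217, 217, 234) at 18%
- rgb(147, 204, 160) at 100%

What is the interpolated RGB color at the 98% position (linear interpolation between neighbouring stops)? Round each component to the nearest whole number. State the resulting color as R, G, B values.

98% lies between the 18% and 100% stops, so the local fraction is t = (98 − 18)/(100 − 18) = 80/82 ≈ 0.9756.
R = 217 + 0.9756 × (147 − 217) = 148.708 → 149
G = 217 + 0.9756 × (204 − 217) = 204.317 → 204
B = 234 + 0.9756 × (160 − 234) = 161.806 → 162

(149, 204, 162)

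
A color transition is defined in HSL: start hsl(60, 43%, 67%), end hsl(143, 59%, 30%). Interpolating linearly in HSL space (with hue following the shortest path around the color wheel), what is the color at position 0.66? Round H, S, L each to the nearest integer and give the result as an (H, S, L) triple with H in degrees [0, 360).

(115, 54, 43)

Hue arc: Δh = 143 − 60 = 83° (|Δh| ≤ 180, already the shorter path).
H = 60 + 0.66 × (83) = 114.78 → 115°
S = 43 + 0.66 × (59 − 43) = 53.56 → 54%
L = 67 + 0.66 × (30 − 67) = 42.58 → 43%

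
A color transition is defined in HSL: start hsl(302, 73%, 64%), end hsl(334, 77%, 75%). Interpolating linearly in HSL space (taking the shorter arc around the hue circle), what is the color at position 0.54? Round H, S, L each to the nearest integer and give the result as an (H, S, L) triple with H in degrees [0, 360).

Hue arc: Δh = 334 − 302 = 32° (|Δh| ≤ 180, already the shorter path).
H = 302 + 0.54 × (32) = 319.28 → 319°
S = 73 + 0.54 × (77 − 73) = 75.16 → 75%
L = 64 + 0.54 × (75 − 64) = 69.94 → 70%

(319, 75, 70)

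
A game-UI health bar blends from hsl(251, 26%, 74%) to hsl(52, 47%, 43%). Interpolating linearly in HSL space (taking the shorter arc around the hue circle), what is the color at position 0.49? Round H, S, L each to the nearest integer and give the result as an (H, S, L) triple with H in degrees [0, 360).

Hue: 52 − 251 = -199°, but |-199| > 180 so the shorter arc goes the other way: Δh = -199 + 360 = 161°.
H = 251 + 0.49 × (161) = 329.89 → 330°
S = 26 + 0.49 × (47 − 26) = 36.29 → 36%
L = 74 + 0.49 × (43 − 74) = 58.81 → 59%

(330, 36, 59)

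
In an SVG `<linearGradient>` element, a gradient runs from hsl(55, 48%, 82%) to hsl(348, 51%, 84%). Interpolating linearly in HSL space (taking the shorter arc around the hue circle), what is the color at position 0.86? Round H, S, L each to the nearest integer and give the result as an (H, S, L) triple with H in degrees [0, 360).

Hue: 348 − 55 = 293°, but |293| > 180 so the shorter arc goes the other way: Δh = 293 − 360 = -67°.
H = 55 + 0.86 × (-67) = -2.62 → -3 → -3 mod 360 = 357°
S = 48 + 0.86 × (51 − 48) = 50.58 → 51%
L = 82 + 0.86 × (84 − 82) = 83.72 → 84%

(357, 51, 84)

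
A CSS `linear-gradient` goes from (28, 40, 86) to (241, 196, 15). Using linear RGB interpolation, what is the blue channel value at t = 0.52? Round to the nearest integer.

49

B = 86 + 0.52 × (15 − 86) = 49.08 → 49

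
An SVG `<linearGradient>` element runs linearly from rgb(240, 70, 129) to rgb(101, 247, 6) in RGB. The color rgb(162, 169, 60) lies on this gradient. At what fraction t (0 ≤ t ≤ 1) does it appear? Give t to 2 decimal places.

0.56

Invert the lerp on the G channel (largest span, 177): t = (169 − 70) / (247 − 70) = 99/177 = 0.55932.
Check on R: (162 − 240)/(101 − 240) = 0.5612 ✓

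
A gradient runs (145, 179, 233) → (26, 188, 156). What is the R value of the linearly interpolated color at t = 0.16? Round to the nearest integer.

126

R = 145 + 0.16 × (26 − 145) = 125.96 → 126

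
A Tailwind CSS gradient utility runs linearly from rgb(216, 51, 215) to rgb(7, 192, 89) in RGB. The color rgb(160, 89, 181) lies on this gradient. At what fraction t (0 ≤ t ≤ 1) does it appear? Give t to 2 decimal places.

Invert the lerp on the R channel (largest span, 209): t = (160 − 216) / (7 − 216) = -56/-209 = 0.26794.
Check on G: (89 − 51)/(192 − 51) = 0.2695 ✓

0.27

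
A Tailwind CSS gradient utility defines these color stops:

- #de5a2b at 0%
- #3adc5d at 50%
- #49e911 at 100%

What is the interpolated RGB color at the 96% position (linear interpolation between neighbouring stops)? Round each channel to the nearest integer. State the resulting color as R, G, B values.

(72, 232, 23)

96% lies between the 50% and 100% stops, so the local fraction is t = (96 − 50)/(100 − 50) = 46/50 ≈ 0.92.
#3adc5d → (58, 220, 93); #49e911 → (73, 233, 17).
R = 58 + 0.92 × (73 − 58) = 71.8 → 72
G = 220 + 0.92 × (233 − 220) = 231.96 → 232
B = 93 + 0.92 × (17 − 93) = 23.08 → 23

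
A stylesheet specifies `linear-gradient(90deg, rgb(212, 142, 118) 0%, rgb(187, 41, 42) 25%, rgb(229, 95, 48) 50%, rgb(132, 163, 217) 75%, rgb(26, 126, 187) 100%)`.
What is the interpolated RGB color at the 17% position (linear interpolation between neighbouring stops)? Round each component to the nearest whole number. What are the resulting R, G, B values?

17% lies between the 0% and 25% stops, so the local fraction is t = (17 − 0)/(25 − 0) = 17/25 ≈ 0.68.
R = 212 + 0.68 × (187 − 212) = 195 → 195
G = 142 + 0.68 × (41 − 142) = 73.32 → 73
B = 118 + 0.68 × (42 − 118) = 66.32 → 66

(195, 73, 66)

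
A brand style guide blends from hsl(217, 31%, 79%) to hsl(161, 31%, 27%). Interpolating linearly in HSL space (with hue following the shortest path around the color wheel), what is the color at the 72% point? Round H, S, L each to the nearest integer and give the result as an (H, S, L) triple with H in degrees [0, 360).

(177, 31, 42)

Hue arc: Δh = 161 − 217 = -56° (|Δh| ≤ 180, already the shorter path).
H = 217 + 0.72 × (-56) = 176.68 → 177°
S = 31 + 0.72 × (31 − 31) = 31 → 31%
L = 79 + 0.72 × (27 − 79) = 41.56 → 42%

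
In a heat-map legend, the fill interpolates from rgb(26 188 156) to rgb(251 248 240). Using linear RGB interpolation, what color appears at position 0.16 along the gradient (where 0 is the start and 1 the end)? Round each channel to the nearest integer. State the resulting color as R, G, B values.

R = 26 + 0.16 × (251 − 26) = 26 + 0.16 × 225 = 62 → 62
G = 188 + 0.16 × (248 − 188) = 188 + 0.16 × 60 = 197.6 → 198
B = 156 + 0.16 × (240 − 156) = 156 + 0.16 × 84 = 169.44 → 169

(62, 198, 169)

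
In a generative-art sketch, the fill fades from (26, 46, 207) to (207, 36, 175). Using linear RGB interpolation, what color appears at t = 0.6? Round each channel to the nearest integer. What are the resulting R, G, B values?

R = 26 + 0.6 × (207 − 26) = 26 + 0.6 × 181 = 134.6 → 135
G = 46 + 0.6 × (36 − 46) = 46 + 0.6 × -10 = 40 → 40
B = 207 + 0.6 × (175 − 207) = 207 + 0.6 × -32 = 187.8 → 188

(135, 40, 188)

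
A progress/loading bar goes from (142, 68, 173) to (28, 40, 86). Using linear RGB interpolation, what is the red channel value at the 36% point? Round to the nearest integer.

101

R = 142 + 0.36 × (28 − 142) = 100.96 → 101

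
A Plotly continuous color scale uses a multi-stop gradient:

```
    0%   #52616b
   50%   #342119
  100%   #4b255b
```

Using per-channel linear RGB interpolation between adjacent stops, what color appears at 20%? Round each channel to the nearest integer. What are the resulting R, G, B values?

20% lies between the 0% and 50% stops, so the local fraction is t = (20 − 0)/(50 − 0) = 20/50 ≈ 0.4.
#52616b → (82, 97, 107); #342119 → (52, 33, 25).
R = 82 + 0.4 × (52 − 82) = 70 → 70
G = 97 + 0.4 × (33 − 97) = 71.4 → 71
B = 107 + 0.4 × (25 − 107) = 74.2 → 74

(70, 71, 74)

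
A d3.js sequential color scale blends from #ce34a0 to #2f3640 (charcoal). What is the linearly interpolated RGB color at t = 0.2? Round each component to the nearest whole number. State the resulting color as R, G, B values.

(174, 52, 141)

#ce34a0 → (206, 52, 160); #2f3640 → (47, 54, 64).
R = 206 + 0.2 × (47 − 206) = 206 + 0.2 × -159 = 174.2 → 174
G = 52 + 0.2 × (54 − 52) = 52 + 0.2 × 2 = 52.4 → 52
B = 160 + 0.2 × (64 − 160) = 160 + 0.2 × -96 = 140.8 → 141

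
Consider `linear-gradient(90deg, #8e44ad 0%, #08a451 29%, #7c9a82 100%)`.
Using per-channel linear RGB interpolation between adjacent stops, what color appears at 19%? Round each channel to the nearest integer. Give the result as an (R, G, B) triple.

(54, 131, 113)

19% lies between the 0% and 29% stops, so the local fraction is t = (19 − 0)/(29 − 0) = 19/29 ≈ 0.6552.
#8e44ad → (142, 68, 173); #08a451 → (8, 164, 81).
R = 142 + 0.6552 × (8 − 142) = 54.203 → 54
G = 68 + 0.6552 × (164 − 68) = 130.899 → 131
B = 173 + 0.6552 × (81 − 173) = 112.722 → 113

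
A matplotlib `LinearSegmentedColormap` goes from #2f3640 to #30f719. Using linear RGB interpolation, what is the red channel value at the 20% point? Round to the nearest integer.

R₁ = 47 (from #2f3640), R₂ = 48 (from #30f719).
R = 47 + 0.2 × (48 − 47) = 47.2 → 47

47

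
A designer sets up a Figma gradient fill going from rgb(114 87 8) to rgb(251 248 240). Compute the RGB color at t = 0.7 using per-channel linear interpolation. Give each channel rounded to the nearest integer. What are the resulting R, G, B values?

(210, 200, 170)

R = 114 + 0.7 × (251 − 114) = 114 + 0.7 × 137 = 209.9 → 210
G = 87 + 0.7 × (248 − 87) = 87 + 0.7 × 161 = 199.7 → 200
B = 8 + 0.7 × (240 − 8) = 8 + 0.7 × 232 = 170.4 → 170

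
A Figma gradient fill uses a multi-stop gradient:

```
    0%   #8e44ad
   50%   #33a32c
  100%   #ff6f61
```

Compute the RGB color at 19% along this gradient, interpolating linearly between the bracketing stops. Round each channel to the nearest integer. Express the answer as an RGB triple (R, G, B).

19% lies between the 0% and 50% stops, so the local fraction is t = (19 − 0)/(50 − 0) = 19/50 ≈ 0.38.
#8e44ad → (142, 68, 173); #33a32c → (51, 163, 44).
R = 142 + 0.38 × (51 − 142) = 107.42 → 107
G = 68 + 0.38 × (163 − 68) = 104.1 → 104
B = 173 + 0.38 × (44 − 173) = 123.98 → 124

(107, 104, 124)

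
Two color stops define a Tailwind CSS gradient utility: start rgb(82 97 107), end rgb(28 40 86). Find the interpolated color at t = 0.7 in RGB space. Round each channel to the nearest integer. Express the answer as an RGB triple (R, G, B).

R = 82 + 0.7 × (28 − 82) = 82 + 0.7 × -54 = 44.2 → 44
G = 97 + 0.7 × (40 − 97) = 97 + 0.7 × -57 = 57.1 → 57
B = 107 + 0.7 × (86 − 107) = 107 + 0.7 × -21 = 92.3 → 92

(44, 57, 92)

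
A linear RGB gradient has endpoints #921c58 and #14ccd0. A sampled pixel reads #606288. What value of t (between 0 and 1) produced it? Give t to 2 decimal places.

Invert the lerp on the G channel (largest span, 176): t = (98 − 28) / (204 − 28) = 70/176 = 0.39773.
Check on R: (96 − 146)/(20 − 146) = 0.3968 ✓

0.40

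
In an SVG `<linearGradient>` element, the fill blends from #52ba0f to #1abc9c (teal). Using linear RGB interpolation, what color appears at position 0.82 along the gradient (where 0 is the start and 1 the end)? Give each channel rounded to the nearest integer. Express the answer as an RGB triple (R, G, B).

#52ba0f → (82, 186, 15); #1abc9c → (26, 188, 156).
R = 82 + 0.82 × (26 − 82) = 82 + 0.82 × -56 = 36.08 → 36
G = 186 + 0.82 × (188 − 186) = 186 + 0.82 × 2 = 187.64 → 188
B = 15 + 0.82 × (156 − 15) = 15 + 0.82 × 141 = 130.62 → 131
So the blended color is (36, 188, 131), about #24bc83.

(36, 188, 131)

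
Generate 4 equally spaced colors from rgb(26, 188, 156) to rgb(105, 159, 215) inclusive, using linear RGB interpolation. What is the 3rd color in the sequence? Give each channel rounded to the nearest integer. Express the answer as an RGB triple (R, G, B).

With 4 swatches and endpoints inclusive, swatch 3 sits at t = (3 − 1)/(4 − 1) = 2/3 ≈ 0.6667.
R = 26 + 0.6667 × (105 − 26) = 78.669 → 79
G = 188 + 0.6667 × (159 − 188) = 168.666 → 169
B = 156 + 0.6667 × (215 − 156) = 195.335 → 195

(79, 169, 195)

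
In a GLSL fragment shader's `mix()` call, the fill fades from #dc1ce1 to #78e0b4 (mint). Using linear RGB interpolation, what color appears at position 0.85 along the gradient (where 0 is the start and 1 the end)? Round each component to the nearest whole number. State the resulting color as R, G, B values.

#dc1ce1 → (220, 28, 225); #78e0b4 → (120, 224, 180).
R = 220 + 0.85 × (120 − 220) = 220 + 0.85 × -100 = 135 → 135
G = 28 + 0.85 × (224 − 28) = 28 + 0.85 × 196 = 194.6 → 195
B = 225 + 0.85 × (180 − 225) = 225 + 0.85 × -45 = 186.75 → 187

(135, 195, 187)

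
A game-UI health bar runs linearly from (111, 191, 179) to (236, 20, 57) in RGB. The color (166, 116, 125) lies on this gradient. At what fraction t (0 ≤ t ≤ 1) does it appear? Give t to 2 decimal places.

0.44

Invert the lerp on the G channel (largest span, 171): t = (116 − 191) / (20 − 191) = -75/-171 = 0.4386.
Check on R: (166 − 111)/(236 − 111) = 0.44 ✓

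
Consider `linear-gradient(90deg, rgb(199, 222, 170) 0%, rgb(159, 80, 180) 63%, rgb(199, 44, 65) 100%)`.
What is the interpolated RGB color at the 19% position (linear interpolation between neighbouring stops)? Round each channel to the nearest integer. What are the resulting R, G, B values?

(187, 179, 173)

19% lies between the 0% and 63% stops, so the local fraction is t = (19 − 0)/(63 − 0) = 19/63 ≈ 0.3016.
R = 199 + 0.3016 × (159 − 199) = 186.936 → 187
G = 222 + 0.3016 × (80 − 222) = 179.173 → 179
B = 170 + 0.3016 × (180 − 170) = 173.016 → 173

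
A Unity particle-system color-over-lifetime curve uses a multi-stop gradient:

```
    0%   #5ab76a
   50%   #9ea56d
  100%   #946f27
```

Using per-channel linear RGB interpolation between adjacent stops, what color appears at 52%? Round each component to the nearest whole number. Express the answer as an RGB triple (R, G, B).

52% lies between the 50% and 100% stops, so the local fraction is t = (52 − 50)/(100 − 50) = 2/50 ≈ 0.04.
#9ea56d → (158, 165, 109); #946f27 → (148, 111, 39).
R = 158 + 0.04 × (148 − 158) = 157.6 → 158
G = 165 + 0.04 × (111 − 165) = 162.84 → 163
B = 109 + 0.04 × (39 − 109) = 106.2 → 106

(158, 163, 106)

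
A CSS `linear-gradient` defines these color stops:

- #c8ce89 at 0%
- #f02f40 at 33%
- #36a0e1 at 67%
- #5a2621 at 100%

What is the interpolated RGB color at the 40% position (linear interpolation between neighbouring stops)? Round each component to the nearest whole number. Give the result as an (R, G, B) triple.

40% lies between the 33% and 67% stops, so the local fraction is t = (40 − 33)/(67 − 33) = 7/34 ≈ 0.2059.
#f02f40 → (240, 47, 64); #36a0e1 → (54, 160, 225).
R = 240 + 0.2059 × (54 − 240) = 201.703 → 202
G = 47 + 0.2059 × (160 − 47) = 70.267 → 70
B = 64 + 0.2059 × (225 − 64) = 97.15 → 97

(202, 70, 97)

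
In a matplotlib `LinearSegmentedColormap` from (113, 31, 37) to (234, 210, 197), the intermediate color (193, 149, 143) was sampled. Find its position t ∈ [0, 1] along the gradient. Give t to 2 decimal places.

Invert the lerp on the G channel (largest span, 179): t = (149 − 31) / (210 − 31) = 118/179 = 0.65922.
Check on R: (193 − 113)/(234 − 113) = 0.6612 ✓

0.66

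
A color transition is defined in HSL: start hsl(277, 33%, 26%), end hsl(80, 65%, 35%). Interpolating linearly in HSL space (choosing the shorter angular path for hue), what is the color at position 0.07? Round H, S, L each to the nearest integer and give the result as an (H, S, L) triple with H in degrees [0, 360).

Hue: 80 − 277 = -197°, but |-197| > 180 so the shorter arc goes the other way: Δh = -197 + 360 = 163°.
H = 277 + 0.07 × (163) = 288.41 → 288°
S = 33 + 0.07 × (65 − 33) = 35.24 → 35%
L = 26 + 0.07 × (35 − 26) = 26.63 → 27%

(288, 35, 27)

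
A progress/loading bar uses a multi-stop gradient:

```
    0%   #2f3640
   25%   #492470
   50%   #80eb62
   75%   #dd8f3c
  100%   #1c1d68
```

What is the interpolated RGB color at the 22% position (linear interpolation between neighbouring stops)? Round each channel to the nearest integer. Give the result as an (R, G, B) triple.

22% lies between the 0% and 25% stops, so the local fraction is t = (22 − 0)/(25 − 0) = 22/25 ≈ 0.88.
#2f3640 → (47, 54, 64); #492470 → (73, 36, 112).
R = 47 + 0.88 × (73 − 47) = 69.88 → 70
G = 54 + 0.88 × (36 − 54) = 38.16 → 38
B = 64 + 0.88 × (112 − 64) = 106.24 → 106

(70, 38, 106)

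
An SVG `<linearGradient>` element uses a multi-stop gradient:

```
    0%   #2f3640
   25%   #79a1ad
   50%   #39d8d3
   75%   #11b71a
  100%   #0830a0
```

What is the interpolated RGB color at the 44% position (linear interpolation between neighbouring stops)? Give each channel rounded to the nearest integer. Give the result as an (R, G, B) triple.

44% lies between the 25% and 50% stops, so the local fraction is t = (44 − 25)/(50 − 25) = 19/25 ≈ 0.76.
#79a1ad → (121, 161, 173); #39d8d3 → (57, 216, 211).
R = 121 + 0.76 × (57 − 121) = 72.36 → 72
G = 161 + 0.76 × (216 − 161) = 202.8 → 203
B = 173 + 0.76 × (211 − 173) = 201.88 → 202

(72, 203, 202)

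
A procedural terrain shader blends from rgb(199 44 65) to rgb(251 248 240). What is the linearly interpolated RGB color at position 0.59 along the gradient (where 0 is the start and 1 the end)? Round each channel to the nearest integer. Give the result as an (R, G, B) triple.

R = 199 + 0.59 × (251 − 199) = 199 + 0.59 × 52 = 229.68 → 230
G = 44 + 0.59 × (248 − 44) = 44 + 0.59 × 204 = 164.36 → 164
B = 65 + 0.59 × (240 − 65) = 65 + 0.59 × 175 = 168.25 → 168
So the blended color is (230, 164, 168), about #e6a4a8.

(230, 164, 168)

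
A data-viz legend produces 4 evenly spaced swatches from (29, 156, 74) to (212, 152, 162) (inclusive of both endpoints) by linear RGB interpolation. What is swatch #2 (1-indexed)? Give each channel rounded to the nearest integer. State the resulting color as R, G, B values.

With 4 swatches and endpoints inclusive, swatch 2 sits at t = (2 − 1)/(4 − 1) = 1/3 ≈ 0.3333.
R = 29 + 0.3333 × (212 − 29) = 89.994 → 90
G = 156 + 0.3333 × (152 − 156) = 154.667 → 155
B = 74 + 0.3333 × (162 − 74) = 103.33 → 103

(90, 155, 103)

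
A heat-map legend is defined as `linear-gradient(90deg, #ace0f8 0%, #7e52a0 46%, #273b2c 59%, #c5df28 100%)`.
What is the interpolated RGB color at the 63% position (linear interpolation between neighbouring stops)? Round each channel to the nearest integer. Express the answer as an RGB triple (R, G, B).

(54, 75, 44)

63% lies between the 59% and 100% stops, so the local fraction is t = (63 − 59)/(100 − 59) = 4/41 ≈ 0.0976.
#273b2c → (39, 59, 44); #c5df28 → (197, 223, 40).
R = 39 + 0.0976 × (197 − 39) = 54.421 → 54
G = 59 + 0.0976 × (223 − 59) = 75.006 → 75
B = 44 + 0.0976 × (40 − 44) = 43.61 → 44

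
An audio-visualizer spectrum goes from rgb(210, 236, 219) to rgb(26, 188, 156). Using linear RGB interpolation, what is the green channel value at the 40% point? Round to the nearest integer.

G = 236 + 0.4 × (188 − 236) = 216.8 → 217

217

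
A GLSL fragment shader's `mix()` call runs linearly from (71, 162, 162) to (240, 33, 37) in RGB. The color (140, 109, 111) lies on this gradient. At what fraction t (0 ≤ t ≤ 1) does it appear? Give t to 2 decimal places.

Invert the lerp on the R channel (largest span, 169): t = (140 − 71) / (240 − 71) = 69/169 = 0.40828.
Check on G: (109 − 162)/(33 − 162) = 0.4109 ✓

0.41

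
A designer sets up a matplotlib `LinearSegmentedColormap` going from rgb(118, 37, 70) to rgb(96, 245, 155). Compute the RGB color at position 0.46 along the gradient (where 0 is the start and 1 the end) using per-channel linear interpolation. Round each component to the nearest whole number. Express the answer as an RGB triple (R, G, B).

R = 118 + 0.46 × (96 − 118) = 118 + 0.46 × -22 = 107.88 → 108
G = 37 + 0.46 × (245 − 37) = 37 + 0.46 × 208 = 132.68 → 133
B = 70 + 0.46 × (155 − 70) = 70 + 0.46 × 85 = 109.1 → 109

(108, 133, 109)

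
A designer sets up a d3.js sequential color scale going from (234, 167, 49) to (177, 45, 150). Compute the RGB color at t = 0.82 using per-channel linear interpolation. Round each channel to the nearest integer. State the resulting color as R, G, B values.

(187, 67, 132)

R = 234 + 0.82 × (177 − 234) = 234 + 0.82 × -57 = 187.26 → 187
G = 167 + 0.82 × (45 − 167) = 167 + 0.82 × -122 = 66.96 → 67
B = 49 + 0.82 × (150 − 49) = 49 + 0.82 × 101 = 131.82 → 132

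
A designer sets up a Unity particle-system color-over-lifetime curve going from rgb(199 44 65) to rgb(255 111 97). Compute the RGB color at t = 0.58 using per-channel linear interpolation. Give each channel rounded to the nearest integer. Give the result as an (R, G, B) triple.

(231, 83, 84)

R = 199 + 0.58 × (255 − 199) = 199 + 0.58 × 56 = 231.48 → 231
G = 44 + 0.58 × (111 − 44) = 44 + 0.58 × 67 = 82.86 → 83
B = 65 + 0.58 × (97 − 65) = 65 + 0.58 × 32 = 83.56 → 84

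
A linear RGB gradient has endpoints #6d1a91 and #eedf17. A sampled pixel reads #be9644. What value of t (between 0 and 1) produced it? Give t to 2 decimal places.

Invert the lerp on the G channel (largest span, 197): t = (150 − 26) / (223 − 26) = 124/197 = 0.62944.
Check on R: (190 − 109)/(238 − 109) = 0.6279 ✓

0.63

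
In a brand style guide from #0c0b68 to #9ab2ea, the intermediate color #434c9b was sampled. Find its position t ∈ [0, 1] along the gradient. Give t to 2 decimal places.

0.39

Invert the lerp on the G channel (largest span, 167): t = (76 − 11) / (178 − 11) = 65/167 = 0.38922.
Check on R: (67 − 12)/(154 − 12) = 0.3873 ✓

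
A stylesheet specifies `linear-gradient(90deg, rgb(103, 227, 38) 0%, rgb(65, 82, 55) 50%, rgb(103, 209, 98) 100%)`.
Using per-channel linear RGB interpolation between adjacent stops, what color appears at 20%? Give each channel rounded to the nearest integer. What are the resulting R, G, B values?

(88, 169, 45)

20% lies between the 0% and 50% stops, so the local fraction is t = (20 − 0)/(50 − 0) = 20/50 ≈ 0.4.
R = 103 + 0.4 × (65 − 103) = 87.8 → 88
G = 227 + 0.4 × (82 − 227) = 169 → 169
B = 38 + 0.4 × (55 − 38) = 44.8 → 45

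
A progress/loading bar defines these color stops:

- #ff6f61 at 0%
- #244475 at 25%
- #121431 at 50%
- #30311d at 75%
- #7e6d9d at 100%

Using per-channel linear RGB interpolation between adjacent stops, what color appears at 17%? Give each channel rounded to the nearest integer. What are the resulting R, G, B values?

(106, 82, 111)

17% lies between the 0% and 25% stops, so the local fraction is t = (17 − 0)/(25 − 0) = 17/25 ≈ 0.68.
#ff6f61 → (255, 111, 97); #244475 → (36, 68, 117).
R = 255 + 0.68 × (36 − 255) = 106.08 → 106
G = 111 + 0.68 × (68 − 111) = 81.76 → 82
B = 97 + 0.68 × (117 − 97) = 110.6 → 111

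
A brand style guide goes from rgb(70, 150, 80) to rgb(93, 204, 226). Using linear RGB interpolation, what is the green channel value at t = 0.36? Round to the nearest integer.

G = 150 + 0.36 × (204 − 150) = 169.44 → 169

169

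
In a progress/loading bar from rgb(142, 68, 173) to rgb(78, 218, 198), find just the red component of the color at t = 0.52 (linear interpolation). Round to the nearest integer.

109

R = 142 + 0.52 × (78 − 142) = 108.72 → 109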